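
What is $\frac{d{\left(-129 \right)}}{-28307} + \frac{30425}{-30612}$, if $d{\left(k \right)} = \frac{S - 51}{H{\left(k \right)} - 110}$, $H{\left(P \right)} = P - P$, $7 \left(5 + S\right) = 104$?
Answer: $- \frac{331581991003}{333615545340} \approx -0.9939$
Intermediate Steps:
$S = \frac{69}{7}$ ($S = -5 + \frac{1}{7} \cdot 104 = -5 + \frac{104}{7} = \frac{69}{7} \approx 9.8571$)
$H{\left(P \right)} = 0$
$d{\left(k \right)} = \frac{144}{385}$ ($d{\left(k \right)} = \frac{\frac{69}{7} - 51}{0 - 110} = - \frac{288}{7 \left(-110\right)} = \left(- \frac{288}{7}\right) \left(- \frac{1}{110}\right) = \frac{144}{385}$)
$\frac{d{\left(-129 \right)}}{-28307} + \frac{30425}{-30612} = \frac{144}{385 \left(-28307\right)} + \frac{30425}{-30612} = \frac{144}{385} \left(- \frac{1}{28307}\right) + 30425 \left(- \frac{1}{30612}\right) = - \frac{144}{10898195} - \frac{30425}{30612} = - \frac{331581991003}{333615545340}$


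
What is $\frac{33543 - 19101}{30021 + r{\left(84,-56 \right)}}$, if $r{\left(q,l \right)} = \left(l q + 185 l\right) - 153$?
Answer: $\frac{7221}{7402} \approx 0.97555$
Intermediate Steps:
$r{\left(q,l \right)} = -153 + 185 l + l q$ ($r{\left(q,l \right)} = \left(185 l + l q\right) - 153 = -153 + 185 l + l q$)
$\frac{33543 - 19101}{30021 + r{\left(84,-56 \right)}} = \frac{33543 - 19101}{30021 - 15217} = \frac{14442}{30021 - 15217} = \frac{14442}{14804} = 14442 \cdot \frac{1}{14804} = \frac{7221}{7402}$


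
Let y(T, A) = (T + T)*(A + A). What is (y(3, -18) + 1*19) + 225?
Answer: 28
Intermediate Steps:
y(T, A) = 4*A*T (y(T, A) = (2*T)*(2*A) = 4*A*T)
(y(3, -18) + 1*19) + 225 = (4*(-18)*3 + 1*19) + 225 = (-216 + 19) + 225 = -197 + 225 = 28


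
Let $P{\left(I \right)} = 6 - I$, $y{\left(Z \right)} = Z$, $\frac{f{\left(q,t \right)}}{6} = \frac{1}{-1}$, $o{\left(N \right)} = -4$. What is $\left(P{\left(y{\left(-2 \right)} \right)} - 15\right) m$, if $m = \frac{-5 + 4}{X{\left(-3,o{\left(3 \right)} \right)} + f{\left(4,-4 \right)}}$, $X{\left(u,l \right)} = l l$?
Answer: $\frac{7}{10} \approx 0.7$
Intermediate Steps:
$f{\left(q,t \right)} = -6$ ($f{\left(q,t \right)} = \frac{6}{-1} = 6 \left(-1\right) = -6$)
$X{\left(u,l \right)} = l^{2}$
$m = - \frac{1}{10}$ ($m = \frac{-5 + 4}{\left(-4\right)^{2} - 6} = - \frac{1}{16 - 6} = - \frac{1}{10} \approx -0.1$)
$\left(P{\left(y{\left(-2 \right)} \right)} - 15\right) m = \left(\left(6 - -2\right) - 15\right) \left(- \frac{1}{10}\right) = \left(\left(6 + 2\right) - 15\right) \left(- \frac{1}{10}\right) = \left(8 - 15\right) \left(- \frac{1}{10}\right) = \left(-7\right) \left(- \frac{1}{10}\right) = \frac{7}{10}$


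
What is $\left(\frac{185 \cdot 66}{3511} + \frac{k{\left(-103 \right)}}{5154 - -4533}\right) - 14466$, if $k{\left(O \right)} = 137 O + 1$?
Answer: $- \frac{491935212502}{34011057} \approx -14464.0$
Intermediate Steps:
$k{\left(O \right)} = 1 + 137 O$
$\left(\frac{185 \cdot 66}{3511} + \frac{k{\left(-103 \right)}}{5154 - -4533}\right) - 14466 = \left(\frac{185 \cdot 66}{3511} + \frac{1 + 137 \left(-103\right)}{5154 - -4533}\right) - 14466 = \left(12210 \cdot \frac{1}{3511} + \frac{1 - 14111}{5154 + 4533}\right) - 14466 = \left(\frac{12210}{3511} - \frac{14110}{9687}\right) - 14466 = \frac{68738060}{34011057} - 14466 = - \frac{491935212502}{34011057}$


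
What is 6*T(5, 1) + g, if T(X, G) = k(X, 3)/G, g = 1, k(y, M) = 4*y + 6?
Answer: 157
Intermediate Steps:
k(y, M) = 6 + 4*y
T(X, G) = (6 + 4*X)/G
6*T(5, 1) + g = 6*(2*(3 + 2*5)/1) + 1 = 6*(2*1*(3 + 10)) + 1 = 6*(2*1*13) + 1 = 6*26 + 1 = 156 + 1 = 157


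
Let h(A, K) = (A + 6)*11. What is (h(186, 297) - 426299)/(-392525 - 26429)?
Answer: 424187/418954 ≈ 1.0125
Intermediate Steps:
h(A, K) = 66 + 11*A (h(A, K) = (6 + A)*11 = 66 + 11*A)
(h(186, 297) - 426299)/(-392525 - 26429) = ((66 + 11*186) - 426299)/(-392525 - 26429) = ((66 + 2046) - 426299)/(-418954) = (2112 - 426299)*(-1/418954) = -424187*(-1/418954) = 424187/418954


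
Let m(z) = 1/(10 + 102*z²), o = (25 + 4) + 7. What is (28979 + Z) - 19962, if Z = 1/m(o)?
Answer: 141219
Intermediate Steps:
o = 36 (o = 29 + 7 = 36)
Z = 132202 (Z = 1/(1/(2*(5 + 51*36²))) = 1/(1/(2*(5 + 51*1296))) = 1/(1/(2*(5 + 66096))) = 1/((½)/66101) = 1/((½)*(1/66101)) = 1/(1/132202) = 132202)
(28979 + Z) - 19962 = (28979 + 132202) - 19962 = 161181 - 19962 = 141219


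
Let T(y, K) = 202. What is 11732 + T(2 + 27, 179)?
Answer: 11934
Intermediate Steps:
11732 + T(2 + 27, 179) = 11732 + 202 = 11934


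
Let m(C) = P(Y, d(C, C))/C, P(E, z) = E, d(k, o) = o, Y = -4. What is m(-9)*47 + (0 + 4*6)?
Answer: 404/9 ≈ 44.889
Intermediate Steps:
m(C) = -4/C
m(-9)*47 + (0 + 4*6) = -4/(-9)*47 + (0 + 4*6) = -4*(-⅑)*47 + (0 + 24) = (4/9)*47 + 24 = 188/9 + 24 = 404/9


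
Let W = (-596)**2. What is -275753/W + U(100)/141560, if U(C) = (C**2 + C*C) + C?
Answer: -797393827/1257109424 ≈ -0.63431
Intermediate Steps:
U(C) = C + 2*C**2 (U(C) = (C**2 + C**2) + C = 2*C**2 + C = C + 2*C**2)
W = 355216
-275753/W + U(100)/141560 = -275753/355216 + (100*(1 + 2*100))/141560 = -275753*1/355216 + (100*(1 + 200))*(1/141560) = -275753/355216 + (100*201)*(1/141560) = -275753/355216 + 20100*(1/141560) = -275753/355216 + 1005/7078 = -797393827/1257109424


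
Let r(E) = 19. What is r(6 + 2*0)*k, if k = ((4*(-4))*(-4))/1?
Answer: 1216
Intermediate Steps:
k = 64 (k = -16*(-4)*1 = 64*1 = 64)
r(6 + 2*0)*k = 19*64 = 1216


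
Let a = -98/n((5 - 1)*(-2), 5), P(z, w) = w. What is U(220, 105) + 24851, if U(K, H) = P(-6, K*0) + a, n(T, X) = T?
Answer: 99453/4 ≈ 24863.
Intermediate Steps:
a = 49/4 (a = -98*(-1/(2*(5 - 1))) = -98/(4*(-2)) = -98/(-8) = -98*(-1/8) = 49/4 ≈ 12.250)
U(K, H) = 49/4 (U(K, H) = K*0 + 49/4 = 0 + 49/4 = 49/4)
U(220, 105) + 24851 = 49/4 + 24851 = 99453/4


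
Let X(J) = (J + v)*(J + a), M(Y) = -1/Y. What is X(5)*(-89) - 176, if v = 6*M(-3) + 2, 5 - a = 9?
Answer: -977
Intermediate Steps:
a = -4 (a = 5 - 1*9 = 5 - 9 = -4)
v = 4 (v = 6*(-1/(-3)) + 2 = 6*(-1*(-1/3)) + 2 = 6*(1/3) + 2 = 2 + 2 = 4)
X(J) = (-4 + J)*(4 + J) (X(J) = (J + 4)*(J - 4) = (4 + J)*(-4 + J) = (-4 + J)*(4 + J))
X(5)*(-89) - 176 = (-16 + 5**2)*(-89) - 176 = (-16 + 25)*(-89) - 176 = 9*(-89) - 176 = -801 - 176 = -977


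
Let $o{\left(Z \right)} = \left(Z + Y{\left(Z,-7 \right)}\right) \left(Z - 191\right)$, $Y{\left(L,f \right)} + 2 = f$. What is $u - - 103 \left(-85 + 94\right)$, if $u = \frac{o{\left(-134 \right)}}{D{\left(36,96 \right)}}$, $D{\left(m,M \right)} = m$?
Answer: $\frac{79847}{36} \approx 2218.0$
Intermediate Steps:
$Y{\left(L,f \right)} = -2 + f$
$o{\left(Z \right)} = \left(-191 + Z\right) \left(-9 + Z\right)$ ($o{\left(Z \right)} = \left(Z - 9\right) \left(Z - 191\right) = \left(Z - 9\right) \left(-191 + Z\right) = \left(-9 + Z\right) \left(-191 + Z\right) = \left(-191 + Z\right) \left(-9 + Z\right)$)
$u = \frac{46475}{36}$ ($u = \frac{1719 + \left(-134\right)^{2} - -26800}{36} = \left(1719 + 17956 + 26800\right) \frac{1}{36} = 46475 \cdot \frac{1}{36} = \frac{46475}{36} \approx 1291.0$)
$u - - 103 \left(-85 + 94\right) = \frac{46475}{36} - - 103 \left(-85 + 94\right) = \frac{46475}{36} - \left(-103\right) 9 = \frac{46475}{36} - -927 = \frac{46475}{36} + 927 = \frac{79847}{36}$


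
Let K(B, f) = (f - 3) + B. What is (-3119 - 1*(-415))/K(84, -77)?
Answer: -676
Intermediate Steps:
K(B, f) = -3 + B + f (K(B, f) = (-3 + f) + B = -3 + B + f)
(-3119 - 1*(-415))/K(84, -77) = (-3119 - 1*(-415))/(-3 + 84 - 77) = (-3119 + 415)/4 = -2704*¼ = -676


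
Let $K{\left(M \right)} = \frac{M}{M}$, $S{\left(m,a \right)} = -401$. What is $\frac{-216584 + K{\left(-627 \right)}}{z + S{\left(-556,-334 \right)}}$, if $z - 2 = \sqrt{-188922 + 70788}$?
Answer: $\frac{28805539}{92445} + \frac{216583 i \sqrt{13126}}{92445} \approx 311.6 + 268.42 i$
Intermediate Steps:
$K{\left(M \right)} = 1$
$z = 2 + 3 i \sqrt{13126}$ ($z = 2 + \sqrt{-188922 + 70788} = 2 + \sqrt{-118134} = 2 + 3 i \sqrt{13126} \approx 2.0 + 343.71 i$)
$\frac{-216584 + K{\left(-627 \right)}}{z + S{\left(-556,-334 \right)}} = \frac{-216584 + 1}{\left(2 + 3 i \sqrt{13126}\right) - 401} = - \frac{216583}{-399 + 3 i \sqrt{13126}}$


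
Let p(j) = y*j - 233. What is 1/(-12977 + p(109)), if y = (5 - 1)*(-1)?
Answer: -1/13646 ≈ -7.3282e-5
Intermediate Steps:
y = -4 (y = 4*(-1) = -4)
p(j) = -233 - 4*j (p(j) = -4*j - 233 = -233 - 4*j)
1/(-12977 + p(109)) = 1/(-12977 + (-233 - 4*109)) = 1/(-12977 + (-233 - 436)) = 1/(-12977 - 669) = 1/(-13646) = -1/13646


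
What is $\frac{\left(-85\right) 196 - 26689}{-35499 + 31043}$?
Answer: $\frac{43349}{4456} \approx 9.7282$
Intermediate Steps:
$\frac{\left(-85\right) 196 - 26689}{-35499 + 31043} = \frac{-16660 - 26689}{-4456} = \left(-43349\right) \left(- \frac{1}{4456}\right) = \frac{43349}{4456}$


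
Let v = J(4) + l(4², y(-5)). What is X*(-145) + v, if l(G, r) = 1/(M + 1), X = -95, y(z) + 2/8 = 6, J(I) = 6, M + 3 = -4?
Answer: 82685/6 ≈ 13781.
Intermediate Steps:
M = -7 (M = -3 - 4 = -7)
y(z) = 23/4 (y(z) = -¼ + 6 = 23/4)
l(G, r) = -⅙ (l(G, r) = 1/(-7 + 1) = 1/(-6) = -⅙)
v = 35/6 (v = 6 - ⅙ = 35/6 ≈ 5.8333)
X*(-145) + v = -95*(-145) + 35/6 = 13775 + 35/6 = 82685/6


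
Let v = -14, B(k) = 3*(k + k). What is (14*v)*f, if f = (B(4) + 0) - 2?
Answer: -4312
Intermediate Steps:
B(k) = 6*k (B(k) = 3*(2*k) = 6*k)
f = 22 (f = (6*4 + 0) - 2 = (24 + 0) - 2 = 24 - 2 = 22)
(14*v)*f = (14*(-14))*22 = -196*22 = -4312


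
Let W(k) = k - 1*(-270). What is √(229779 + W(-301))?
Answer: 2*√57437 ≈ 479.32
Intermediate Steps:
W(k) = 270 + k (W(k) = k + 270 = 270 + k)
√(229779 + W(-301)) = √(229779 + (270 - 301)) = √(229779 - 31) = √229748 = 2*√57437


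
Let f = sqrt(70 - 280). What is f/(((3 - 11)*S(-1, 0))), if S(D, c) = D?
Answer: I*sqrt(210)/8 ≈ 1.8114*I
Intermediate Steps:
f = I*sqrt(210) (f = sqrt(-210) = I*sqrt(210) ≈ 14.491*I)
f/(((3 - 11)*S(-1, 0))) = (I*sqrt(210))/(((3 - 11)*(-1))) = (I*sqrt(210))/((-8*(-1))) = (I*sqrt(210))/8 = (I*sqrt(210))*(1/8) = I*sqrt(210)/8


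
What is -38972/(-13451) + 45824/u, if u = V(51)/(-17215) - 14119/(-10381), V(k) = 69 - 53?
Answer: 15737403018616324/466735267077 ≈ 33718.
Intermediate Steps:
V(k) = 16
u = 34698927/25529845 (u = 16/(-17215) - 14119/(-10381) = 16*(-1/17215) - 14119*(-1/10381) = -16/17215 + 2017/1483 = 34698927/25529845 ≈ 1.3592)
-38972/(-13451) + 45824/u = -38972/(-13451) + 45824/(34698927/25529845) = -38972*(-1/13451) + 45824*(25529845/34698927) = 38972/13451 + 1169879617280/34698927 = 15737403018616324/466735267077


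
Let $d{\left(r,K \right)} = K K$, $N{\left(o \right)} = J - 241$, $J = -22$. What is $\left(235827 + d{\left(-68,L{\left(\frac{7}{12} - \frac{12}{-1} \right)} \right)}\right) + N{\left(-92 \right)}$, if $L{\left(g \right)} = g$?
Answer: $\frac{33944017}{144} \approx 2.3572 \cdot 10^{5}$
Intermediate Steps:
$N{\left(o \right)} = -263$ ($N{\left(o \right)} = -22 - 241 = -263$)
$d{\left(r,K \right)} = K^{2}$
$\left(235827 + d{\left(-68,L{\left(\frac{7}{12} - \frac{12}{-1} \right)} \right)}\right) + N{\left(-92 \right)} = \left(235827 + \left(\frac{7}{12} - \frac{12}{-1}\right)^{2}\right) - 263 = \left(235827 + \left(7 \cdot \frac{1}{12} - -12\right)^{2}\right) - 263 = \left(235827 + \left(\frac{7}{12} + 12\right)^{2}\right) - 263 = \left(235827 + \left(\frac{151}{12}\right)^{2}\right) - 263 = \left(235827 + \frac{22801}{144}\right) - 263 = \frac{33981889}{144} - 263 = \frac{33944017}{144}$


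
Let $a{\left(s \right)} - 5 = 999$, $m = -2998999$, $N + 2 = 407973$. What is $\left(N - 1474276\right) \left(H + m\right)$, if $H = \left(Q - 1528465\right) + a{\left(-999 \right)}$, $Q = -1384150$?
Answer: $6302512996050$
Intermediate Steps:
$N = 407971$ ($N = -2 + 407973 = 407971$)
$a{\left(s \right)} = 1004$ ($a{\left(s \right)} = 5 + 999 = 1004$)
$H = -2911611$ ($H = \left(-1384150 - 1528465\right) + 1004 = -2912615 + 1004 = -2911611$)
$\left(N - 1474276\right) \left(H + m\right) = \left(407971 - 1474276\right) \left(-2911611 - 2998999\right) = \left(-1066305\right) \left(-5910610\right) = 6302512996050$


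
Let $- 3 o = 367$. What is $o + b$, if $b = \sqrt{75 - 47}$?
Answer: $- \frac{367}{3} + 2 \sqrt{7} \approx -117.04$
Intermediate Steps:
$o = - \frac{367}{3}$ ($o = \left(- \frac{1}{3}\right) 367 = - \frac{367}{3} \approx -122.33$)
$b = 2 \sqrt{7}$ ($b = \sqrt{28} = 2 \sqrt{7} \approx 5.2915$)
$o + b = - \frac{367}{3} + 2 \sqrt{7}$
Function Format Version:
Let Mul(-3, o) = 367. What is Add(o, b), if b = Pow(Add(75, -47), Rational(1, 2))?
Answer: Add(Rational(-367, 3), Mul(2, Pow(7, Rational(1, 2)))) ≈ -117.04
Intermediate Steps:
o = Rational(-367, 3) (o = Mul(Rational(-1, 3), 367) = Rational(-367, 3) ≈ -122.33)
b = Mul(2, Pow(7, Rational(1, 2))) (b = Pow(28, Rational(1, 2)) = Mul(2, Pow(7, Rational(1, 2))) ≈ 5.2915)
Add(o, b) = Add(Rational(-367, 3), Mul(2, Pow(7, Rational(1, 2))))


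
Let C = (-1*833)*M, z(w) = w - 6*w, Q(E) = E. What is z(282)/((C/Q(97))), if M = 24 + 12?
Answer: 22795/4998 ≈ 4.5608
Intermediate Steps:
z(w) = -5*w
M = 36
C = -29988 (C = -1*833*36 = -833*36 = -29988)
z(282)/((C/Q(97))) = (-5*282)/((-29988/97)) = -1410/((-29988*1/97)) = -1410/(-29988/97) = -1410*(-97/29988) = 22795/4998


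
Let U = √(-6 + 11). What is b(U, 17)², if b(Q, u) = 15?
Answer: 225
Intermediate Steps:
U = √5 ≈ 2.2361
b(U, 17)² = 15² = 225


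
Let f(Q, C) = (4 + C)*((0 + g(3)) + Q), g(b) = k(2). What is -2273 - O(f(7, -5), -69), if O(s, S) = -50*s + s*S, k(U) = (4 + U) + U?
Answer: -4058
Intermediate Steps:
k(U) = 4 + 2*U
g(b) = 8 (g(b) = 4 + 2*2 = 4 + 4 = 8)
f(Q, C) = (4 + C)*(8 + Q) (f(Q, C) = (4 + C)*((0 + 8) + Q) = (4 + C)*(8 + Q))
O(s, S) = -50*s + S*s
-2273 - O(f(7, -5), -69) = -2273 - (32 + 4*7 + 8*(-5) - 5*7)*(-50 - 69) = -2273 - (32 + 28 - 40 - 35)*(-119) = -2273 - (-15)*(-119) = -2273 - 1*1785 = -2273 - 1785 = -4058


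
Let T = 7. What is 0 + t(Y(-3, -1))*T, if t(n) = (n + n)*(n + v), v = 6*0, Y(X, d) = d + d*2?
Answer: 126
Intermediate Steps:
Y(X, d) = 3*d (Y(X, d) = d + 2*d = 3*d)
v = 0
t(n) = 2*n**2 (t(n) = (n + n)*(n + 0) = (2*n)*n = 2*n**2)
0 + t(Y(-3, -1))*T = 0 + (2*(3*(-1))**2)*7 = 0 + (2*(-3)**2)*7 = 0 + (2*9)*7 = 0 + 18*7 = 0 + 126 = 126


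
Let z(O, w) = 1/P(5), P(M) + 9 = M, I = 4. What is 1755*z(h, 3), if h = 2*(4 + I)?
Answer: -1755/4 ≈ -438.75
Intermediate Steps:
P(M) = -9 + M
h = 16 (h = 2*(4 + 4) = 2*8 = 16)
z(O, w) = -¼ (z(O, w) = 1/(-9 + 5) = 1/(-4) = -¼)
1755*z(h, 3) = 1755*(-¼) = -1755/4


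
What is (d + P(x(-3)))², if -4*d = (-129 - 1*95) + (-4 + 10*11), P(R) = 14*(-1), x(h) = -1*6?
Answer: 961/4 ≈ 240.25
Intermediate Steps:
x(h) = -6
P(R) = -14
d = 59/2 (d = -((-129 - 1*95) + (-4 + 10*11))/4 = -((-129 - 95) + (-4 + 110))/4 = -(-224 + 106)/4 = -¼*(-118) = 59/2 ≈ 29.500)
(d + P(x(-3)))² = (59/2 - 14)² = (31/2)² = 961/4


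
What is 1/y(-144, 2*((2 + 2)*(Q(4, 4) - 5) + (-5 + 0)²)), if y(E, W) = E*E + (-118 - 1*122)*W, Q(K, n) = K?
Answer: 1/10656 ≈ 9.3844e-5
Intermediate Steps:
y(E, W) = E² - 240*W (y(E, W) = E² + (-118 - 122)*W = E² - 240*W)
1/y(-144, 2*((2 + 2)*(Q(4, 4) - 5) + (-5 + 0)²)) = 1/((-144)² - 480*((2 + 2)*(4 - 5) + (-5 + 0)²)) = 1/(20736 - 480*(4*(-1) + (-5)²)) = 1/(20736 - 480*(-4 + 25)) = 1/(20736 - 480*21) = 1/(20736 - 240*42) = 1/(20736 - 10080) = 1/10656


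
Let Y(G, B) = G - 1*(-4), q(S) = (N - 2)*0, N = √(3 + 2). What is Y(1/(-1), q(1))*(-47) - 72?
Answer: -213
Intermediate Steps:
N = √5 ≈ 2.2361
q(S) = 0 (q(S) = (√5 - 2)*0 = (-2 + √5)*0 = 0)
Y(G, B) = 4 + G (Y(G, B) = G + 4 = 4 + G)
Y(1/(-1), q(1))*(-47) - 72 = (4 + 1/(-1))*(-47) - 72 = (4 - 1)*(-47) - 72 = 3*(-47) - 72 = -141 - 72 = -213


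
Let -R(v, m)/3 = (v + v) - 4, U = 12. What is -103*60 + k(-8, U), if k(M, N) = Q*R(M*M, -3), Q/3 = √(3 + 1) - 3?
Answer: -5064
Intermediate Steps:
Q = -3 (Q = 3*(√(3 + 1) - 3) = 3*(√4 - 3) = 3*(2 - 3) = 3*(-1) = -3)
R(v, m) = 12 - 6*v (R(v, m) = -3*((v + v) - 4) = -3*(2*v - 4) = -3*(-4 + 2*v) = 12 - 6*v)
k(M, N) = -36 + 18*M² (k(M, N) = -3*(12 - 6*M*M) = -3*(12 - 6*M²) = -36 + 18*M²)
-103*60 + k(-8, U) = -103*60 + (-36 + 18*(-8)²) = -6180 + (-36 + 18*64) = -6180 + (-36 + 1152) = -6180 + 1116 = -5064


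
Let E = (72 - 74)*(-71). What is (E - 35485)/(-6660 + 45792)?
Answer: -3927/4348 ≈ -0.90317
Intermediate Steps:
E = 142 (E = -2*(-71) = 142)
(E - 35485)/(-6660 + 45792) = (142 - 35485)/(-6660 + 45792) = -35343/39132 = -35343*1/39132 = -3927/4348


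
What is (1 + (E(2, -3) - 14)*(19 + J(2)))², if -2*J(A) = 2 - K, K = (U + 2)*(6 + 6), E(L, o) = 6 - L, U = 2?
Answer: 175561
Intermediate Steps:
K = 48 (K = (2 + 2)*(6 + 6) = 4*12 = 48)
J(A) = 23 (J(A) = -(2 - 1*48)/2 = -(2 - 48)/2 = -½*(-46) = 23)
(1 + (E(2, -3) - 14)*(19 + J(2)))² = (1 + ((6 - 1*2) - 14)*(19 + 23))² = (1 + ((6 - 2) - 14)*42)² = (1 + (4 - 14)*42)² = (1 - 10*42)² = (1 - 420)² = (-419)² = 175561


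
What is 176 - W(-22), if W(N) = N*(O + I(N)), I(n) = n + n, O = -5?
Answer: -902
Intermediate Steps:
I(n) = 2*n
W(N) = N*(-5 + 2*N)
176 - W(-22) = 176 - (-22)*(-5 + 2*(-22)) = 176 - (-22)*(-5 - 44) = 176 - (-22)*(-49) = 176 - 1*1078 = 176 - 1078 = -902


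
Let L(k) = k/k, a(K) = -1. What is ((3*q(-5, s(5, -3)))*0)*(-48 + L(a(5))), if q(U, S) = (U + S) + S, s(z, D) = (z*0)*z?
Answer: 0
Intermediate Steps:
s(z, D) = 0 (s(z, D) = 0*z = 0)
q(U, S) = U + 2*S (q(U, S) = (S + U) + S = U + 2*S)
L(k) = 1
((3*q(-5, s(5, -3)))*0)*(-48 + L(a(5))) = ((3*(-5 + 2*0))*0)*(-48 + 1) = ((3*(-5 + 0))*0)*(-47) = ((3*(-5))*0)*(-47) = -15*0*(-47) = 0*(-47) = 0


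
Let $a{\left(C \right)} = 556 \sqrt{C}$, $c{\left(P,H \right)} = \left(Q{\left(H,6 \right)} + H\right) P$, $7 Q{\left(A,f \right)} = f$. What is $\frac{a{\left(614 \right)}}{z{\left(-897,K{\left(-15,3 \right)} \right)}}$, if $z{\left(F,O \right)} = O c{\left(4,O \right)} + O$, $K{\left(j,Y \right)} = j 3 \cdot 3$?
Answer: $\frac{3892 \sqrt{614}}{506115} \approx 0.19055$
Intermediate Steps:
$Q{\left(A,f \right)} = \frac{f}{7}$
$c{\left(P,H \right)} = P \left(\frac{6}{7} + H\right)$ ($c{\left(P,H \right)} = \left(\frac{1}{7} \cdot 6 + H\right) P = \left(\frac{6}{7} + H\right) P = P \left(\frac{6}{7} + H\right)$)
$K{\left(j,Y \right)} = 9 j$ ($K{\left(j,Y \right)} = 3 j 3 = 9 j$)
$z{\left(F,O \right)} = O + O \left(\frac{24}{7} + 4 O\right)$ ($z{\left(F,O \right)} = O \frac{1}{7} \cdot 4 \left(6 + 7 O\right) + O = O \left(\frac{24}{7} + 4 O\right) + O = O + O \left(\frac{24}{7} + 4 O\right)$)
$\frac{a{\left(614 \right)}}{z{\left(-897,K{\left(-15,3 \right)} \right)}} = \frac{556 \sqrt{614}}{\frac{1}{7} \cdot 9 \left(-15\right) \left(31 + 28 \cdot 9 \left(-15\right)\right)} = \frac{556 \sqrt{614}}{\frac{1}{7} \left(-135\right) \left(31 + 28 \left(-135\right)\right)} = \frac{556 \sqrt{614}}{\frac{1}{7} \left(-135\right) \left(31 - 3780\right)} = \frac{556 \sqrt{614}}{\frac{1}{7} \left(-135\right) \left(-3749\right)} = \frac{556 \sqrt{614}}{\frac{506115}{7}} = 556 \sqrt{614} \cdot \frac{7}{506115} = \frac{3892 \sqrt{614}}{506115}$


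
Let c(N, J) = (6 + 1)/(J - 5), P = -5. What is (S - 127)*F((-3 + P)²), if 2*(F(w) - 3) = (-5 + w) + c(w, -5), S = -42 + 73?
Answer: -15432/5 ≈ -3086.4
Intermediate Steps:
c(N, J) = 7/(-5 + J)
S = 31
F(w) = 3/20 + w/2 (F(w) = 3 + ((-5 + w) + 7/(-5 - 5))/2 = 3 + ((-5 + w) + 7/(-10))/2 = 3 + ((-5 + w) + 7*(-⅒))/2 = 3 + ((-5 + w) - 7/10)/2 = 3 + (-57/10 + w)/2 = 3 + (-57/20 + w/2) = 3/20 + w/2)
(S - 127)*F((-3 + P)²) = (31 - 127)*(3/20 + (-3 - 5)²/2) = -96*(3/20 + (½)*(-8)²) = -96*(3/20 + (½)*64) = -96*(3/20 + 32) = -96*643/20 = -15432/5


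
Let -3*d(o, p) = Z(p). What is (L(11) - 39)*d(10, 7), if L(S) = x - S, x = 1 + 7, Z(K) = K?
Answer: 98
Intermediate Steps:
d(o, p) = -p/3
x = 8
L(S) = 8 - S
(L(11) - 39)*d(10, 7) = ((8 - 1*11) - 39)*(-⅓*7) = ((8 - 11) - 39)*(-7/3) = (-3 - 39)*(-7/3) = -42*(-7/3) = 98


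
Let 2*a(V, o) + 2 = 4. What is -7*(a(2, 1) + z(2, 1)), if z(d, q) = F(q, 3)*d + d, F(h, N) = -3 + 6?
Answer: -63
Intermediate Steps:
a(V, o) = 1 (a(V, o) = -1 + (1/2)*4 = -1 + 2 = 1)
F(h, N) = 3
z(d, q) = 4*d (z(d, q) = 3*d + d = 4*d)
-7*(a(2, 1) + z(2, 1)) = -7*(1 + 4*2) = -7*(1 + 8) = -7*9 = -63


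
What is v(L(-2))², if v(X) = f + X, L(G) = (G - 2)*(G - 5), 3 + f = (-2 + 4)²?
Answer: 841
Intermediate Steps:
f = 1 (f = -3 + (-2 + 4)² = -3 + 2² = -3 + 4 = 1)
L(G) = (-5 + G)*(-2 + G) (L(G) = (-2 + G)*(-5 + G) = (-5 + G)*(-2 + G))
v(X) = 1 + X
v(L(-2))² = (1 + (10 + (-2)² - 7*(-2)))² = (1 + (10 + 4 + 14))² = (1 + 28)² = 29² = 841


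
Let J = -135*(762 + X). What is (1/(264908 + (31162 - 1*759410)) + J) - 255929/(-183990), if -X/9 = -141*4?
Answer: -6718790606929913/8524992660 ≈ -7.8813e+5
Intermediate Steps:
X = 5076 (X = -(-1269)*4 = -9*(-564) = 5076)
J = -788130 (J = -135*(762 + 5076) = -135*5838 = -788130)
(1/(264908 + (31162 - 1*759410)) + J) - 255929/(-183990) = (1/(264908 + (31162 - 1*759410)) - 788130) - 255929/(-183990) = (1/(264908 + (31162 - 759410)) - 788130) - 255929*(-1/183990) = (1/(264908 - 728248) - 788130) + 255929/183990 = (1/(-463340) - 788130) + 255929/183990 = (-1/463340 - 788130) + 255929/183990 = -365172154201/463340 + 255929/183990 = -6718790606929913/8524992660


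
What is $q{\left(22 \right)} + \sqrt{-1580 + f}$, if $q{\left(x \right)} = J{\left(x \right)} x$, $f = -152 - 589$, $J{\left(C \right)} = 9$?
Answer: $198 + i \sqrt{2321} \approx 198.0 + 48.177 i$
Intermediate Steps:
$f = -741$ ($f = -152 - 589 = -741$)
$q{\left(x \right)} = 9 x$
$q{\left(22 \right)} + \sqrt{-1580 + f} = 9 \cdot 22 + \sqrt{-1580 - 741} = 198 + \sqrt{-2321} = 198 + i \sqrt{2321}$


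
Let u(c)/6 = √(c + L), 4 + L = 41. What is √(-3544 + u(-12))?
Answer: I*√3514 ≈ 59.279*I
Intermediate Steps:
L = 37 (L = -4 + 41 = 37)
u(c) = 6*√(37 + c) (u(c) = 6*√(c + 37) = 6*√(37 + c))
√(-3544 + u(-12)) = √(-3544 + 6*√(37 - 12)) = √(-3544 + 6*√25) = √(-3544 + 6*5) = √(-3544 + 30) = √(-3514) = I*√3514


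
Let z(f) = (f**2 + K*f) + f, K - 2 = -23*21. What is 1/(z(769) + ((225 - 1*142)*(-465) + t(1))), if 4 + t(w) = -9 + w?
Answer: 1/183634 ≈ 5.4456e-6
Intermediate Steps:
K = -481 (K = 2 - 23*21 = 2 - 483 = -481)
t(w) = -13 + w (t(w) = -4 + (-9 + w) = -13 + w)
z(f) = f**2 - 480*f (z(f) = (f**2 - 481*f) + f = f**2 - 480*f)
1/(z(769) + ((225 - 1*142)*(-465) + t(1))) = 1/(769*(-480 + 769) + ((225 - 1*142)*(-465) + (-13 + 1))) = 1/(769*289 + ((225 - 142)*(-465) - 12)) = 1/(222241 + (83*(-465) - 12)) = 1/(222241 + (-38595 - 12)) = 1/(222241 - 38607) = 1/183634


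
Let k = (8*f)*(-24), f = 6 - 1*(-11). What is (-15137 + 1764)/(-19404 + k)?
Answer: 13373/22668 ≈ 0.58995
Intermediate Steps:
f = 17 (f = 6 + 11 = 17)
k = -3264 (k = (8*17)*(-24) = 136*(-24) = -3264)
(-15137 + 1764)/(-19404 + k) = (-15137 + 1764)/(-19404 - 3264) = -13373/(-22668) = -13373*(-1/22668) = 13373/22668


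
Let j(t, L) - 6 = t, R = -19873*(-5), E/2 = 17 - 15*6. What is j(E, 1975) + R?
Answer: 99225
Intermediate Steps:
E = -146 (E = 2*(17 - 15*6) = 2*(17 - 90) = 2*(-73) = -146)
R = 99365
j(t, L) = 6 + t
j(E, 1975) + R = (6 - 146) + 99365 = -140 + 99365 = 99225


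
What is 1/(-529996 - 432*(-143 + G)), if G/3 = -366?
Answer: 1/6116 ≈ 0.00016351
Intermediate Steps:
G = -1098 (G = 3*(-366) = -1098)
1/(-529996 - 432*(-143 + G)) = 1/(-529996 - 432*(-143 - 1098)) = 1/(-529996 - 432*(-1241)) = 1/(-529996 + 536112) = 1/6116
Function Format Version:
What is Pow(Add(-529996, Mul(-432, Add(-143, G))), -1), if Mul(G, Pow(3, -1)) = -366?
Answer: Rational(1, 6116) ≈ 0.00016351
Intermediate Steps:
G = -1098 (G = Mul(3, -366) = -1098)
Pow(Add(-529996, Mul(-432, Add(-143, G))), -1) = Pow(Add(-529996, Mul(-432, Add(-143, -1098))), -1) = Pow(Add(-529996, Mul(-432, -1241)), -1) = Pow(Add(-529996, 536112), -1) = Pow(6116, -1) = Rational(1, 6116)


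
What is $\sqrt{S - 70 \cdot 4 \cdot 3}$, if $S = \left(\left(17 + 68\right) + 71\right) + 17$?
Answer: $i \sqrt{667} \approx 25.826 i$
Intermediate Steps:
$S = 173$ ($S = \left(85 + 71\right) + 17 = 156 + 17 = 173$)
$\sqrt{S - 70 \cdot 4 \cdot 3} = \sqrt{173 - 70 \cdot 4 \cdot 3} = \sqrt{173 - 840} = \sqrt{-667} = i \sqrt{667}$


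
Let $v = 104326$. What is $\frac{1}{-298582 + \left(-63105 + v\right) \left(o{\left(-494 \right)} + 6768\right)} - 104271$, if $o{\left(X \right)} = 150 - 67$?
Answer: $- \frac{29415525714518}{282106489} \approx -1.0427 \cdot 10^{5}$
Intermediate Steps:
$o{\left(X \right)} = 83$
$\frac{1}{-298582 + \left(-63105 + v\right) \left(o{\left(-494 \right)} + 6768\right)} - 104271 = \frac{1}{-298582 + \left(-63105 + 104326\right) \left(83 + 6768\right)} - 104271 = \frac{1}{-298582 + 41221 \cdot 6851} - 104271 = \frac{1}{-298582 + 282405071} - 104271 = \frac{1}{282106489} - 104271 = - \frac{29415525714518}{282106489}$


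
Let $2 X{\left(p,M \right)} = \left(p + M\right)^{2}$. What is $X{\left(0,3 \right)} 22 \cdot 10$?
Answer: $990$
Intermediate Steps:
$X{\left(p,M \right)} = \frac{\left(M + p\right)^{2}}{2}$ ($X{\left(p,M \right)} = \frac{\left(p + M\right)^{2}}{2} = \frac{\left(M + p\right)^{2}}{2}$)
$X{\left(0,3 \right)} 22 \cdot 10 = \frac{\left(3 + 0\right)^{2}}{2} \cdot 22 \cdot 10 = \frac{3^{2}}{2} \cdot 22 \cdot 10 = \frac{1}{2} \cdot 9 \cdot 22 \cdot 10 = \frac{9}{2} \cdot 22 \cdot 10 = 99 \cdot 10 = 990$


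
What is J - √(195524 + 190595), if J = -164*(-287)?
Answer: 47068 - √386119 ≈ 46447.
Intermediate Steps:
J = 47068
J - √(195524 + 190595) = 47068 - √(195524 + 190595) = 47068 - √386119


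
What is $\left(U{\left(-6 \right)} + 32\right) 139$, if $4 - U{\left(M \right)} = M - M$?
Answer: $5004$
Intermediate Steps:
$U{\left(M \right)} = 4$ ($U{\left(M \right)} = 4 - \left(M - M\right) = 4 - 0 = 4 + 0 = 4$)
$\left(U{\left(-6 \right)} + 32\right) 139 = \left(4 + 32\right) 139 = 36 \cdot 139 = 5004$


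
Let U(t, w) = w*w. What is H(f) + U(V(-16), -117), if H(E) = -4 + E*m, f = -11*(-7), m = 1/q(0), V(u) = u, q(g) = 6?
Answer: 82187/6 ≈ 13698.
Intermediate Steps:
U(t, w) = w**2
m = 1/6 ≈ 0.16667
f = 77
H(E) = -4 + E/6 (H(E) = -4 + E*(1/6) = -4 + E/6)
H(f) + U(V(-16), -117) = (-4 + (1/6)*77) + (-117)**2 = (-4 + 77/6) + 13689 = 53/6 + 13689 = 82187/6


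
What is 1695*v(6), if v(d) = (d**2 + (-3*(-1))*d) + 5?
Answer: 100005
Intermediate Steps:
v(d) = 5 + d**2 + 3*d (v(d) = (d**2 + 3*d) + 5 = 5 + d**2 + 3*d)
1695*v(6) = 1695*(5 + 6**2 + 3*6) = 1695*(5 + 36 + 18) = 1695*59 = 100005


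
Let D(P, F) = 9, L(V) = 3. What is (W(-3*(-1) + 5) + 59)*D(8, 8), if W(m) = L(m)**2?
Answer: 612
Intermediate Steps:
W(m) = 9 (W(m) = 3**2 = 9)
(W(-3*(-1) + 5) + 59)*D(8, 8) = (9 + 59)*9 = 68*9 = 612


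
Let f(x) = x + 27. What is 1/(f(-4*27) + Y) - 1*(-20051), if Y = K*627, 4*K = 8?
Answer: 23519824/1173 ≈ 20051.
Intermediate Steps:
K = 2 (K = (1/4)*8 = 2)
f(x) = 27 + x
Y = 1254 (Y = 2*627 = 1254)
1/(f(-4*27) + Y) - 1*(-20051) = 1/((27 - 4*27) + 1254) - 1*(-20051) = 1/((27 - 108) + 1254) + 20051 = 1/(-81 + 1254) + 20051 = 1/1173 + 20051 = 23519824/1173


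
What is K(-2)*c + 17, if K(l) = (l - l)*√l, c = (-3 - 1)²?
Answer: 17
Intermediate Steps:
c = 16 (c = (-4)² = 16)
K(l) = 0 (K(l) = 0*√l = 0)
K(-2)*c + 17 = 0*16 + 17 = 0 + 17 = 17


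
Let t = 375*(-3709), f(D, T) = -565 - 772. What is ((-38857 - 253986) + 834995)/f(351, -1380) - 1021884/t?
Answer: -250899801364/619866625 ≈ -404.76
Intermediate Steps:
f(D, T) = -1337
t = -1390875
((-38857 - 253986) + 834995)/f(351, -1380) - 1021884/t = ((-38857 - 253986) + 834995)/(-1337) - 1021884/(-1390875) = (-292843 + 834995)*(-1/1337) - 1021884*(-1/1390875) = 542152*(-1/1337) + 340628/463625 = -542152/1337 + 340628/463625 = -250899801364/619866625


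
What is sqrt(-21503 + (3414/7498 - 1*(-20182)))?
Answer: I*sqrt(18560256778)/3749 ≈ 36.339*I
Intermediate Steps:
sqrt(-21503 + (3414/7498 - 1*(-20182))) = sqrt(-21503 + (3414*(1/7498) + 20182)) = sqrt(-21503 + (1707/3749 + 20182)) = sqrt(-21503 + 75664025/3749) = sqrt(-4950722/3749) = I*sqrt(18560256778)/3749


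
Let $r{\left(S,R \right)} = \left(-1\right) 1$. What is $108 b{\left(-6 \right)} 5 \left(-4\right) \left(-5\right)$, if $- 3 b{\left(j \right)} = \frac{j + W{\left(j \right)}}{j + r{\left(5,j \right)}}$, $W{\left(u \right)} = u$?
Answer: $- \frac{43200}{7} \approx -6171.4$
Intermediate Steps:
$r{\left(S,R \right)} = -1$
$b{\left(j \right)} = - \frac{2 j}{3 \left(-1 + j\right)}$ ($b{\left(j \right)} = - \frac{\left(j + j\right) \frac{1}{j - 1}}{3} = - \frac{2 j \frac{1}{-1 + j}}{3} = - \frac{2 j}{3 \left(-1 + j\right)}$)
$108 b{\left(-6 \right)} 5 \left(-4\right) \left(-5\right) = 108 \left(\left(-2\right) \left(-6\right) \frac{1}{-3 + 3 \left(-6\right)}\right) 5 \left(-4\right) \left(-5\right) = 108 \left(\left(-2\right) \left(-6\right) \frac{1}{-3 - 18}\right) \left(\left(-20\right) \left(-5\right)\right) = 108 \left(\left(-2\right) \left(-6\right) \frac{1}{-21}\right) 100 = 108 \left(\left(-2\right) \left(-6\right) \left(- \frac{1}{21}\right)\right) 100 = 108 \left(- \frac{4}{7}\right) 100 = \left(- \frac{432}{7}\right) 100 = - \frac{43200}{7}$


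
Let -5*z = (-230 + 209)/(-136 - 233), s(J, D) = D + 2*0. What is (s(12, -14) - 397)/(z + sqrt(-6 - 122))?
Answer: 1769355/48412849 + 1243603800*I*sqrt(2)/48412849 ≈ 0.036547 + 36.328*I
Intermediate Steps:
s(J, D) = D (s(J, D) = D + 0 = D)
z = -7/615 (z = -(-230 + 209)/(5*(-136 - 233)) = -(-21)/(5*(-369)) = -(-21)*(-1)/(5*369) = -1/5*7/123 = -7/615 ≈ -0.011382)
(s(12, -14) - 397)/(z + sqrt(-6 - 122)) = (-14 - 397)/(-7/615 + sqrt(-6 - 122)) = -411/(-7/615 + sqrt(-128)) = -411/(-7/615 + 8*I*sqrt(2))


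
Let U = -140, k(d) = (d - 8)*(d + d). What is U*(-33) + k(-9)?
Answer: 4926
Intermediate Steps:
k(d) = 2*d*(-8 + d) (k(d) = (-8 + d)*(2*d) = 2*d*(-8 + d))
U*(-33) + k(-9) = -140*(-33) + 2*(-9)*(-8 - 9) = 4620 + 2*(-9)*(-17) = 4620 + 306 = 4926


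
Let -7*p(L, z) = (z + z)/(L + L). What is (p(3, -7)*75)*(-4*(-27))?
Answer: 2700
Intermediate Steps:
p(L, z) = -z/(7*L) (p(L, z) = -(z + z)/(7*(L + L)) = -2*z/(7*(2*L)) = -2*z*1/(2*L)/7 = -z/(7*L))
(p(3, -7)*75)*(-4*(-27)) = (-1/7*(-7)/3*75)*(-4*(-27)) = (-1/7*(-7)*1/3*75)*108 = ((1/3)*75)*108 = 25*108 = 2700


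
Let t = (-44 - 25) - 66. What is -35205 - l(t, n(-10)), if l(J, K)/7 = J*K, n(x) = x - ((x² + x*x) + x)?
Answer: -224205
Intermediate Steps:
t = -135 (t = -69 - 66 = -135)
n(x) = -2*x² (n(x) = x - ((x² + x²) + x) = x - (2*x² + x) = x - (x + 2*x²) = x + (-x - 2*x²) = -2*x²)
l(J, K) = 7*J*K (l(J, K) = 7*(J*K) = 7*J*K)
-35205 - l(t, n(-10)) = -35205 - 7*(-135)*(-2*(-10)²) = -35205 - 7*(-135)*(-2*100) = -35205 - 7*(-135)*(-200) = -35205 - 1*189000 = -35205 - 189000 = -224205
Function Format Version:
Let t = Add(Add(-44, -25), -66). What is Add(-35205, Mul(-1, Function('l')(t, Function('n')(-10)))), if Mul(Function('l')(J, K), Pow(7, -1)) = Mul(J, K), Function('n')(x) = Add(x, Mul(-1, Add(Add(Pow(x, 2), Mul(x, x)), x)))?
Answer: -224205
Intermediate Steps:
t = -135 (t = Add(-69, -66) = -135)
Function('n')(x) = Mul(-2, Pow(x, 2)) (Function('n')(x) = Add(x, Mul(-1, Add(Add(Pow(x, 2), Pow(x, 2)), x))) = Add(x, Mul(-1, Add(Mul(2, Pow(x, 2)), x))) = Add(x, Mul(-1, Add(x, Mul(2, Pow(x, 2))))) = Add(x, Add(Mul(-1, x), Mul(-2, Pow(x, 2)))) = Mul(-2, Pow(x, 2)))
Function('l')(J, K) = Mul(7, J, K) (Function('l')(J, K) = Mul(7, Mul(J, K)) = Mul(7, J, K))
Add(-35205, Mul(-1, Function('l')(t, Function('n')(-10)))) = Add(-35205, Mul(-1, Mul(7, -135, Mul(-2, Pow(-10, 2))))) = Add(-35205, Mul(-1, Mul(7, -135, Mul(-2, 100)))) = Add(-35205, Mul(-1, Mul(7, -135, -200))) = Add(-35205, Mul(-1, 189000)) = Add(-35205, -189000) = -224205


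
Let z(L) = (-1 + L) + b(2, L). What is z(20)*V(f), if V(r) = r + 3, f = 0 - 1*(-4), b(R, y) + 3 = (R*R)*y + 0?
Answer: 672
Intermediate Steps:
b(R, y) = -3 + y*R² (b(R, y) = -3 + ((R*R)*y + 0) = -3 + (R²*y + 0) = -3 + (y*R² + 0) = -3 + y*R²)
f = 4 (f = 0 + 4 = 4)
z(L) = -4 + 5*L (z(L) = (-1 + L) + (-3 + L*2²) = (-1 + L) + (-3 + L*4) = (-1 + L) + (-3 + 4*L) = -4 + 5*L)
V(r) = 3 + r
z(20)*V(f) = (-4 + 5*20)*(3 + 4) = (-4 + 100)*7 = 96*7 = 672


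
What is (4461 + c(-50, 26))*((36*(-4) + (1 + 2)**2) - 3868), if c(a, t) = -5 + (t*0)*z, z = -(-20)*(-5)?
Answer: -17837368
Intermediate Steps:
z = -100 (z = -5*20 = -100)
c(a, t) = -5 (c(a, t) = -5 + (t*0)*(-100) = -5 + 0*(-100) = -5 + 0 = -5)
(4461 + c(-50, 26))*((36*(-4) + (1 + 2)**2) - 3868) = (4461 - 5)*((36*(-4) + (1 + 2)**2) - 3868) = 4456*((-144 + 3**2) - 3868) = 4456*((-144 + 9) - 3868) = 4456*(-135 - 3868) = 4456*(-4003) = -17837368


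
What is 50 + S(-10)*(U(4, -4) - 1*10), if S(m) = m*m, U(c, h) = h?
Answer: -1350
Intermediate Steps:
S(m) = m²
50 + S(-10)*(U(4, -4) - 1*10) = 50 + (-10)²*(-4 - 1*10) = 50 + 100*(-4 - 10) = 50 + 100*(-14) = 50 - 1400 = -1350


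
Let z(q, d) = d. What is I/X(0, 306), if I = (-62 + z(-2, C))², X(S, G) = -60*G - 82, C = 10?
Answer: -1352/9221 ≈ -0.14662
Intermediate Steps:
X(S, G) = -82 - 60*G
I = 2704 (I = (-62 + 10)² = (-52)² = 2704)
I/X(0, 306) = 2704/(-82 - 60*306) = 2704/(-82 - 18360) = 2704/(-18442) = 2704*(-1/18442) = -1352/9221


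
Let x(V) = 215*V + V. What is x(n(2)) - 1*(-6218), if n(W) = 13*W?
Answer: 11834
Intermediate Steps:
x(V) = 216*V
x(n(2)) - 1*(-6218) = 216*(13*2) - 1*(-6218) = 216*26 + 6218 = 5616 + 6218 = 11834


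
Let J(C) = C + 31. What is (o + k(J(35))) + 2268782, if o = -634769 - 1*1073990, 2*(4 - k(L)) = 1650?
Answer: 559202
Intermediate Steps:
J(C) = 31 + C
k(L) = -821 (k(L) = 4 - 1/2*1650 = 4 - 825 = -821)
o = -1708759 (o = -634769 - 1073990 = -1708759)
(o + k(J(35))) + 2268782 = (-1708759 - 821) + 2268782 = -1709580 + 2268782 = 559202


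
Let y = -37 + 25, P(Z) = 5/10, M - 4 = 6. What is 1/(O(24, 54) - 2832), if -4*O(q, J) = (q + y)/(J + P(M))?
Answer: -109/308694 ≈ -0.00035310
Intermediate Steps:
M = 10 (M = 4 + 6 = 10)
P(Z) = ½ (P(Z) = 5*(⅒) = ½)
y = -12
O(q, J) = -(-12 + q)/(4*(½ + J)) (O(q, J) = -(q - 12)/(4*(J + ½)) = -(-12 + q)/(4*(½ + J)))
1/(O(24, 54) - 2832) = 1/((12 - 1*24)/(2*(1 + 2*54)) - 2832) = 1/((12 - 24)/(2*(1 + 108)) - 2832) = 1/((½)*(-12)/109 - 2832) = 1/((½)*(1/109)*(-12) - 2832) = 1/(-6/109 - 2832) = 1/(-308694/109) = -109/308694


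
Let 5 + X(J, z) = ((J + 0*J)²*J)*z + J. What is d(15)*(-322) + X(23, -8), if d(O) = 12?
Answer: -101182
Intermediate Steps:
X(J, z) = -5 + J + z*J³ (X(J, z) = -5 + (((J + 0*J)²*J)*z + J) = -5 + (((J + 0)²*J)*z + J) = -5 + ((J²*J)*z + J) = -5 + (J³*z + J) = -5 + (z*J³ + J) = -5 + (J + z*J³) = -5 + J + z*J³)
d(15)*(-322) + X(23, -8) = 12*(-322) + (-5 + 23 - 8*23³) = -3864 + (-5 + 23 - 8*12167) = -3864 + (-5 + 23 - 97336) = -3864 - 97318 = -101182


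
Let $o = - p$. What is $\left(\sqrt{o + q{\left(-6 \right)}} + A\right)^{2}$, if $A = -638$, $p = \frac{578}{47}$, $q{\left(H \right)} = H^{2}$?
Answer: $\frac{\left(29986 - \sqrt{52358}\right)^{2}}{2209} \approx 4.0086 \cdot 10^{5}$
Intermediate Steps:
$p = \frac{578}{47}$ ($p = 578 \cdot \frac{1}{47} = \frac{578}{47} \approx 12.298$)
$o = - \frac{578}{47}$ ($o = \left(-1\right) \frac{578}{47} = - \frac{578}{47} \approx -12.298$)
$\left(\sqrt{o + q{\left(-6 \right)}} + A\right)^{2} = \left(\sqrt{- \frac{578}{47} + \left(-6\right)^{2}} - 638\right)^{2} = \left(\sqrt{- \frac{578}{47} + 36} - 638\right)^{2} = \left(\sqrt{\frac{1114}{47}} - 638\right)^{2} = \left(\frac{\sqrt{52358}}{47} - 638\right)^{2} = \left(-638 + \frac{\sqrt{52358}}{47}\right)^{2}$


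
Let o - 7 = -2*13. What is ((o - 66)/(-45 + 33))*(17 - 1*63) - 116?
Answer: -2651/6 ≈ -441.83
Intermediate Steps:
o = -19 (o = 7 - 2*13 = 7 - 26 = -19)
((o - 66)/(-45 + 33))*(17 - 1*63) - 116 = ((-19 - 66)/(-45 + 33))*(17 - 1*63) - 116 = (-85/(-12))*(17 - 63) - 116 = -85*(-1/12)*(-46) - 116 = (85/12)*(-46) - 116 = -1955/6 - 116 = -2651/6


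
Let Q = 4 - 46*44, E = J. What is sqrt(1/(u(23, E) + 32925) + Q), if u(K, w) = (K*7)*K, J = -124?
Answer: 9*I*sqrt(8364360923)/18314 ≈ 44.944*I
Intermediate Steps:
E = -124
u(K, w) = 7*K**2 (u(K, w) = (7*K)*K = 7*K**2)
Q = -2020 (Q = 4 - 2024 = -2020)
sqrt(1/(u(23, E) + 32925) + Q) = sqrt(1/(7*23**2 + 32925) - 2020) = sqrt(1/(7*529 + 32925) - 2020) = sqrt(1/(3703 + 32925) - 2020) = sqrt(1/36628 - 2020) = sqrt(-73988559/36628) = 9*I*sqrt(8364360923)/18314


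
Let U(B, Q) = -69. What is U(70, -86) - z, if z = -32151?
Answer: 32082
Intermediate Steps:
U(70, -86) - z = -69 - 1*(-32151) = -69 + 32151 = 32082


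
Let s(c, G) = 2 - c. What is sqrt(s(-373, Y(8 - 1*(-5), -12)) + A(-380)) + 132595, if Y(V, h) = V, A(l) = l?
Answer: 132595 + I*sqrt(5) ≈ 1.326e+5 + 2.2361*I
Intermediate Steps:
sqrt(s(-373, Y(8 - 1*(-5), -12)) + A(-380)) + 132595 = sqrt((2 - 1*(-373)) - 380) + 132595 = sqrt((2 + 373) - 380) + 132595 = sqrt(375 - 380) + 132595 = sqrt(-5) + 132595 = I*sqrt(5) + 132595 = 132595 + I*sqrt(5)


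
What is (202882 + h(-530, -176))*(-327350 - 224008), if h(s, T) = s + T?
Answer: -111471355008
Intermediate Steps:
h(s, T) = T + s
(202882 + h(-530, -176))*(-327350 - 224008) = (202882 + (-176 - 530))*(-327350 - 224008) = (202882 - 706)*(-551358) = 202176*(-551358) = -111471355008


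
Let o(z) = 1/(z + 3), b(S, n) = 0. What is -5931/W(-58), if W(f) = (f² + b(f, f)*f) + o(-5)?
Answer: -11862/6727 ≈ -1.7633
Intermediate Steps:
o(z) = 1/(3 + z)
W(f) = -½ + f² (W(f) = (f² + 0*f) + 1/(3 - 5) = (f² + 0) + 1/(-2) = f² - ½ = -½ + f²)
-5931/W(-58) = -5931/(-½ + (-58)²) = -5931/(-½ + 3364) = -5931/6727/2 = -5931*2/6727 = -11862/6727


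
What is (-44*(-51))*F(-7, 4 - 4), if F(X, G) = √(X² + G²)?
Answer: 15708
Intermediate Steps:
F(X, G) = √(G² + X²)
(-44*(-51))*F(-7, 4 - 4) = (-44*(-51))*√((4 - 4)² + (-7)²) = 2244*√(0² + 49) = 2244*√(0 + 49) = 2244*√49 = 2244*7 = 15708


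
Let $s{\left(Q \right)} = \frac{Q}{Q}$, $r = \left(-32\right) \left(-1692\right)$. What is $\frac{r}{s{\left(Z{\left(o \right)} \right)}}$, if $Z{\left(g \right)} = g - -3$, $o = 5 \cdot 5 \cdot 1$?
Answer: $54144$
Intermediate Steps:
$o = 25$ ($o = 25 \cdot 1 = 25$)
$Z{\left(g \right)} = 3 + g$ ($Z{\left(g \right)} = g + 3 = 3 + g$)
$r = 54144$
$s{\left(Q \right)} = 1$
$\frac{r}{s{\left(Z{\left(o \right)} \right)}} = \frac{54144}{1} = 54144 \cdot 1 = 54144$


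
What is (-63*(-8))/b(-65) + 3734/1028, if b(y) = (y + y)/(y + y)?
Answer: 260923/514 ≈ 507.63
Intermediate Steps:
b(y) = 1 (b(y) = (2*y)/((2*y)) = (2*y)*(1/(2*y)) = 1)
(-63*(-8))/b(-65) + 3734/1028 = -63*(-8)/1 + 3734/1028 = 504*1 + 3734*(1/1028) = 504 + 1867/514 = 260923/514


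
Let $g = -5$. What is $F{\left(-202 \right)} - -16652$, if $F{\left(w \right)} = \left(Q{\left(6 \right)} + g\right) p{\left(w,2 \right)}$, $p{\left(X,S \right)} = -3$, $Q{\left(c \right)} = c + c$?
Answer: $16631$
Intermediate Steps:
$Q{\left(c \right)} = 2 c$
$F{\left(w \right)} = -21$ ($F{\left(w \right)} = \left(2 \cdot 6 - 5\right) \left(-3\right) = \left(12 - 5\right) \left(-3\right) = 7 \left(-3\right) = -21$)
$F{\left(-202 \right)} - -16652 = -21 - -16652 = -21 + 16652 = 16631$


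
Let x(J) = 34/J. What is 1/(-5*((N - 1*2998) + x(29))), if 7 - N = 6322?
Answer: 29/1350215 ≈ 2.1478e-5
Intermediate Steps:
N = -6315 (N = 7 - 1*6322 = 7 - 6322 = -6315)
1/(-5*((N - 1*2998) + x(29))) = 1/(-5*((-6315 - 1*2998) + 34/29)) = 1/(-5*((-6315 - 2998) + 34*(1/29))) = 1/(-5*(-9313 + 34/29)) = 1/(-5*(-270043/29)) = 1/(1350215/29) = 29/1350215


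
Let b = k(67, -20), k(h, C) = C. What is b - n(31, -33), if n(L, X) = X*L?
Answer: 1003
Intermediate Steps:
b = -20
n(L, X) = L*X
b - n(31, -33) = -20 - 31*(-33) = -20 - 1*(-1023) = -20 + 1023 = 1003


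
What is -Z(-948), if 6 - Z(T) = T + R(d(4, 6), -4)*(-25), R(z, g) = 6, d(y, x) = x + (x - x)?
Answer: -1104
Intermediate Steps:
d(y, x) = x (d(y, x) = x + 0 = x)
Z(T) = 156 - T (Z(T) = 6 - (T + 6*(-25)) = 6 - (T - 150) = 6 - (-150 + T) = 6 + (150 - T) = 156 - T)
-Z(-948) = -(156 - 1*(-948)) = -(156 + 948) = -1*1104 = -1104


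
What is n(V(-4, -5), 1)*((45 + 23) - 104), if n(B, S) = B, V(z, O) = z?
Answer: 144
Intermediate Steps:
n(V(-4, -5), 1)*((45 + 23) - 104) = -4*((45 + 23) - 104) = -4*(68 - 104) = -4*(-36) = 144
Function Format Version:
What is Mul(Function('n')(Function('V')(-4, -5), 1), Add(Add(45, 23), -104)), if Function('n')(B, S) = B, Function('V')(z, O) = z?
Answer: 144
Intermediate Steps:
Mul(Function('n')(Function('V')(-4, -5), 1), Add(Add(45, 23), -104)) = Mul(-4, Add(Add(45, 23), -104)) = Mul(-4, Add(68, -104)) = Mul(-4, -36) = 144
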